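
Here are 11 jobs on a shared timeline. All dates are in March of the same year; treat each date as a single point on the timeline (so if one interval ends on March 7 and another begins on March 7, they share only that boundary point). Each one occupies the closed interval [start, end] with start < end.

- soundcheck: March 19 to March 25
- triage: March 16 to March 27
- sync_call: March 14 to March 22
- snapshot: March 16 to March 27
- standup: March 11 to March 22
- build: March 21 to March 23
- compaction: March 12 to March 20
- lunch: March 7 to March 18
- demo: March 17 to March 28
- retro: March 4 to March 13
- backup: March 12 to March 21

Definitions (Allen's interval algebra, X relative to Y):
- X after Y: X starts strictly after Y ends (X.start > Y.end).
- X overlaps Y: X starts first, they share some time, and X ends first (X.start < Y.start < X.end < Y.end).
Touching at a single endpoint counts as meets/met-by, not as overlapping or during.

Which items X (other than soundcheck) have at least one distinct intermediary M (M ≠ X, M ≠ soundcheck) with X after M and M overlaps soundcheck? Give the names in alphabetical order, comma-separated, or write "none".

build

Target soundcheck = [March 19, March 25].
Intermediaries M with M overlaps soundcheck: backup, compaction, standup, sync_call.
Via backup — items with X after backup: none.
Via compaction — items with X after compaction: build.
Via standup — items with X after standup: none.
Via sync_call — items with X after sync_call: none.
Union: build.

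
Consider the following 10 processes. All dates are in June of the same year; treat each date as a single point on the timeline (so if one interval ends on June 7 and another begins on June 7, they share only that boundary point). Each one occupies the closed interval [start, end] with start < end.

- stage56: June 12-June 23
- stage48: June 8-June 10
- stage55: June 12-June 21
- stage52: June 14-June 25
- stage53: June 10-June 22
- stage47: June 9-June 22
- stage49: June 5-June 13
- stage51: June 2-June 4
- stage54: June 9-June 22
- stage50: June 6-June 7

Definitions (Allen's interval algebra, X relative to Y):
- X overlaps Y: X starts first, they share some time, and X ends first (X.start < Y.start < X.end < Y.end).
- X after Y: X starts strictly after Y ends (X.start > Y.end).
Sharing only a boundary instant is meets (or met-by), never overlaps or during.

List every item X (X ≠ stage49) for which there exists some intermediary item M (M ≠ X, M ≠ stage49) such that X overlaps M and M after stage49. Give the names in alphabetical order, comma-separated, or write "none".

Target stage49 = [June 5, June 13].
Intermediaries M with M after stage49: stage52.
Via stage52 — items with X overlaps stage52: stage47, stage53, stage54, stage55, stage56.
Union: stage47, stage53, stage54, stage55, stage56.

stage47, stage53, stage54, stage55, stage56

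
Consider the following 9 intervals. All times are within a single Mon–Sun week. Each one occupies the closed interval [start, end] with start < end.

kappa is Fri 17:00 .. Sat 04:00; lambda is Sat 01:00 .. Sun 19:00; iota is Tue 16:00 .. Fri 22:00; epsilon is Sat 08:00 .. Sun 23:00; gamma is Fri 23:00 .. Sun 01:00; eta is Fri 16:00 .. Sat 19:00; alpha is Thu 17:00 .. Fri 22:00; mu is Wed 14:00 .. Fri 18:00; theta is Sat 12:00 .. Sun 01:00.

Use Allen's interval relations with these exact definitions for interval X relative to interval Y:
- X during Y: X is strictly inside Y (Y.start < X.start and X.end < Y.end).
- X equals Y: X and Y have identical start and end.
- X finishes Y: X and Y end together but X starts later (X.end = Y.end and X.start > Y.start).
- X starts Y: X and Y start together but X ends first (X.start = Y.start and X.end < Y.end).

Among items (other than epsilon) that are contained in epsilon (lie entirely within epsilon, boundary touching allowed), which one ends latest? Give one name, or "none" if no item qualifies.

theta

Target epsilon = [Sat 08:00, Sun 23:00].
alpha [Thu 17:00, Fri 22:00] → before → excluded.
eta [Fri 16:00, Sat 19:00] → overlaps → excluded.
gamma [Fri 23:00, Sun 01:00] → overlaps → excluded.
iota [Tue 16:00, Fri 22:00] → before → excluded.
kappa [Fri 17:00, Sat 04:00] → before → excluded.
lambda [Sat 01:00, Sun 19:00] → overlaps → excluded.
mu [Wed 14:00, Fri 18:00] → before → excluded.
theta [Sat 12:00, Sun 01:00] → during → candidate.
Among candidates, latest end is Sun 01:00 → theta.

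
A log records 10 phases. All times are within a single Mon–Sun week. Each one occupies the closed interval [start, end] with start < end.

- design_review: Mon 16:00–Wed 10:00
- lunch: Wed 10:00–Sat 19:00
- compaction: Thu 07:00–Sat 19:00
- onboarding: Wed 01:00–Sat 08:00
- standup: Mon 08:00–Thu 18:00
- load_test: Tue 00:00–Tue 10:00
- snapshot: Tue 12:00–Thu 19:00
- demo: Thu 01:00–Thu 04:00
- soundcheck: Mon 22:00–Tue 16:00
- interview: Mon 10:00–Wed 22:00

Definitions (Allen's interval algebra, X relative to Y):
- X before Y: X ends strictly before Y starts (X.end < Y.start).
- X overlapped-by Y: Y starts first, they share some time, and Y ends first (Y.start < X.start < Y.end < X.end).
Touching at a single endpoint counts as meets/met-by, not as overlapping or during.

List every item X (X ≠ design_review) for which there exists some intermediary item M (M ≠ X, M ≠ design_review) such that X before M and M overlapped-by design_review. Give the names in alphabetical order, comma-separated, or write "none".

Target design_review = [Mon 16:00, Wed 10:00].
Intermediaries M with M overlapped-by design_review: onboarding, snapshot.
Via onboarding — items with X before onboarding: load_test, soundcheck.
Via snapshot — items with X before snapshot: load_test.
Union: load_test, soundcheck.

load_test, soundcheck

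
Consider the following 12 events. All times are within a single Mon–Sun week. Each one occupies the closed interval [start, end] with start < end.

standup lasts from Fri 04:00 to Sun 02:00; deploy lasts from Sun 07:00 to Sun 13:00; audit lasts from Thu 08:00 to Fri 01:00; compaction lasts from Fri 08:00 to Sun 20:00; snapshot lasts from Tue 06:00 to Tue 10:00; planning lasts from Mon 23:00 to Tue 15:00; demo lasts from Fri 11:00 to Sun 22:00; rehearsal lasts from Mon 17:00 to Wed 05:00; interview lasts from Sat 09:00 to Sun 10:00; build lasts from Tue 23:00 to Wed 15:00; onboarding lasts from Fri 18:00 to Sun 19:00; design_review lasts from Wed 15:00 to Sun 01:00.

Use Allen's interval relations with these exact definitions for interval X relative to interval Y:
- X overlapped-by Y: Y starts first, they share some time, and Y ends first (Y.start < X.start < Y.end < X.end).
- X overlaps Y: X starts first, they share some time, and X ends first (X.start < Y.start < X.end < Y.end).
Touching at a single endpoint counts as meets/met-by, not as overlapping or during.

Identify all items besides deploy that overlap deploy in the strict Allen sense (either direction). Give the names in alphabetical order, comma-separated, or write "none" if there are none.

interview

Target deploy = [Sun 07:00, Sun 13:00].
audit [Thu 08:00, Fri 01:00] → before → no.
build [Tue 23:00, Wed 15:00] → before → no.
compaction [Fri 08:00, Sun 20:00] → contains → no.
demo [Fri 11:00, Sun 22:00] → contains → no.
design_review [Wed 15:00, Sun 01:00] → before → no.
interview [Sat 09:00, Sun 10:00] → overlaps → yes.
onboarding [Fri 18:00, Sun 19:00] → contains → no.
planning [Mon 23:00, Tue 15:00] → before → no.
rehearsal [Mon 17:00, Wed 05:00] → before → no.
snapshot [Tue 06:00, Tue 10:00] → before → no.
standup [Fri 04:00, Sun 02:00] → before → no.
Result: interview.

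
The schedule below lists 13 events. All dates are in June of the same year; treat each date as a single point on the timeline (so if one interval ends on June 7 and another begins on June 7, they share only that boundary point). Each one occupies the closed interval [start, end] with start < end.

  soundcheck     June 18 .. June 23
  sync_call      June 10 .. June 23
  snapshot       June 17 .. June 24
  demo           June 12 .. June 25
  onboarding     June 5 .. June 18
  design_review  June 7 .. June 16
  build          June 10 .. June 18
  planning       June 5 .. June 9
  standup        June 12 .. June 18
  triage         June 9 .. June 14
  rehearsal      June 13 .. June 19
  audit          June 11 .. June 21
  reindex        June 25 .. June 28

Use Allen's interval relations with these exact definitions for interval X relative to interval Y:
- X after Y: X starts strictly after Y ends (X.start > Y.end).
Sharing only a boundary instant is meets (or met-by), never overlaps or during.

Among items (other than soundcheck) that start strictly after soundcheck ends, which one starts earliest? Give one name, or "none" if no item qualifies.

Target soundcheck = [June 18, June 23].
audit [June 11, June 21] → overlaps → excluded.
build [June 10, June 18] → meets → excluded.
demo [June 12, June 25] → contains → excluded.
design_review [June 7, June 16] → before → excluded.
onboarding [June 5, June 18] → meets → excluded.
planning [June 5, June 9] → before → excluded.
rehearsal [June 13, June 19] → overlaps → excluded.
reindex [June 25, June 28] → after → candidate.
snapshot [June 17, June 24] → contains → excluded.
standup [June 12, June 18] → meets → excluded.
sync_call [June 10, June 23] → finished-by → excluded.
triage [June 9, June 14] → before → excluded.
Among candidates, earliest start is June 25 → reindex.

reindex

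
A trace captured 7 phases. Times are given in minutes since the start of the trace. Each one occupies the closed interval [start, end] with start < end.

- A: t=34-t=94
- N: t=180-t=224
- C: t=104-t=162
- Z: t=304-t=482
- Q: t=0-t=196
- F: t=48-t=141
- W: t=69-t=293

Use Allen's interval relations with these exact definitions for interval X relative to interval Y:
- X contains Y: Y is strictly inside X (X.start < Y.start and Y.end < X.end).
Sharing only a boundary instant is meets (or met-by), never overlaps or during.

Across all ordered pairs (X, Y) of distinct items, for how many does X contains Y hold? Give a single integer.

5

Checking all 42 ordered pairs for relation 'contains'; matching pairs in alphabetical order:
(Q, A): Q contains A ✓
(Q, C): Q contains C ✓
(Q, F): Q contains F ✓
(W, C): W contains C ✓
(W, N): W contains N ✓
Count: 5.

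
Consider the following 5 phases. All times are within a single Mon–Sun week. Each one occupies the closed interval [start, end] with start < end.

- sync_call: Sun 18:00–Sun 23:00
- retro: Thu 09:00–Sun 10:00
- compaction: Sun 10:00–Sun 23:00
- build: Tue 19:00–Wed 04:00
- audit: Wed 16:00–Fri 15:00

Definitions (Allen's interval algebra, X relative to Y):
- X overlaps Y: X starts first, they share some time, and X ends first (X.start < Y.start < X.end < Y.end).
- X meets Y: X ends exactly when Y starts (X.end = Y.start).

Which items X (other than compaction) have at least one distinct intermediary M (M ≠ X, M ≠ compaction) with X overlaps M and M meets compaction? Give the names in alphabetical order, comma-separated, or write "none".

audit

Target compaction = [Sun 10:00, Sun 23:00].
Intermediaries M with M meets compaction: retro.
Via retro — items with X overlaps retro: audit.
Union: audit.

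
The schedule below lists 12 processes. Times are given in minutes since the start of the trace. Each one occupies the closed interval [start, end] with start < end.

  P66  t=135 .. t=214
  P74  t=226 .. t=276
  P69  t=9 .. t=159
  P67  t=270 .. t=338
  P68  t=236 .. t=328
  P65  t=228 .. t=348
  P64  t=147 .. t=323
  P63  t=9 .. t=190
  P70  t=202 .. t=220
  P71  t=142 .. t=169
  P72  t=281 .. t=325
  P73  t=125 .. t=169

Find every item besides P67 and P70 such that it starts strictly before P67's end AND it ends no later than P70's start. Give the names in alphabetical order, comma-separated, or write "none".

P63, P69, P71, P73

Conditions: its start is strictly before P67's end (X.start < t=338) AND its end is no later than P70's start (X.end <= t=202).
P63: start t=9 < t=338? ✓; end t=190 <= t=202? ✓ → yes.
P64: start t=147 < t=338? ✓; end t=323 <= t=202? ✗ → no.
P65: start t=228 < t=338? ✓; end t=348 <= t=202? ✗ → no.
P66: start t=135 < t=338? ✓; end t=214 <= t=202? ✗ → no.
P68: start t=236 < t=338? ✓; end t=328 <= t=202? ✗ → no.
P69: start t=9 < t=338? ✓; end t=159 <= t=202? ✓ → yes.
P71: start t=142 < t=338? ✓; end t=169 <= t=202? ✓ → yes.
P72: start t=281 < t=338? ✓; end t=325 <= t=202? ✗ → no.
P73: start t=125 < t=338? ✓; end t=169 <= t=202? ✓ → yes.
P74: start t=226 < t=338? ✓; end t=276 <= t=202? ✗ → no.
Result: P63, P69, P71, P73.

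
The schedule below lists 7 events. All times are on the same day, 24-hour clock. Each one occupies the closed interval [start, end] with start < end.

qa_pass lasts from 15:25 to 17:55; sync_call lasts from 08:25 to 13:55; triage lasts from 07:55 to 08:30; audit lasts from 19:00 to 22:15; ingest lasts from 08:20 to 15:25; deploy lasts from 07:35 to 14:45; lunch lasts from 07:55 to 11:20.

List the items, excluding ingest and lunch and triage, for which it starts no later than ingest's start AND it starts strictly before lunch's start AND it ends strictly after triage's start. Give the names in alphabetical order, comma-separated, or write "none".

Conditions: its start is no later than ingest's start (X.start <= 08:20) AND its start is strictly before lunch's start (X.start < 07:55) AND its end is strictly after triage's start (X.end > 07:55).
audit: start 19:00 <= 08:20? ✗; start 19:00 < 07:55? ✗; end 22:15 > 07:55? ✓ → no.
deploy: start 07:35 <= 08:20? ✓; start 07:35 < 07:55? ✓; end 14:45 > 07:55? ✓ → yes.
qa_pass: start 15:25 <= 08:20? ✗; start 15:25 < 07:55? ✗; end 17:55 > 07:55? ✓ → no.
sync_call: start 08:25 <= 08:20? ✗; start 08:25 < 07:55? ✗; end 13:55 > 07:55? ✓ → no.
Result: deploy.

deploy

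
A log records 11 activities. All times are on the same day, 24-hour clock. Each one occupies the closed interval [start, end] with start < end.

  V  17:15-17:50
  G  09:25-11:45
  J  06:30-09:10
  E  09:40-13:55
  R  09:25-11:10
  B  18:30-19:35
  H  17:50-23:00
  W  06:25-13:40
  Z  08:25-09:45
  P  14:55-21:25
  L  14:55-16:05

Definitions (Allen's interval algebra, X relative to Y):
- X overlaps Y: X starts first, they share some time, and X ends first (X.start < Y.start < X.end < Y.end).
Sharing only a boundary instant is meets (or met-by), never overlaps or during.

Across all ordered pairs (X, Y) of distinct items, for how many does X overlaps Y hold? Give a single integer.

Checking all 110 ordered pairs for relation 'overlaps'; matching pairs in alphabetical order:
(G, E): G overlaps E ✓
(J, Z): J overlaps Z ✓
(P, H): P overlaps H ✓
(R, E): R overlaps E ✓
(W, E): W overlaps E ✓
(Z, E): Z overlaps E ✓
(Z, G): Z overlaps G ✓
(Z, R): Z overlaps R ✓
Count: 8.

8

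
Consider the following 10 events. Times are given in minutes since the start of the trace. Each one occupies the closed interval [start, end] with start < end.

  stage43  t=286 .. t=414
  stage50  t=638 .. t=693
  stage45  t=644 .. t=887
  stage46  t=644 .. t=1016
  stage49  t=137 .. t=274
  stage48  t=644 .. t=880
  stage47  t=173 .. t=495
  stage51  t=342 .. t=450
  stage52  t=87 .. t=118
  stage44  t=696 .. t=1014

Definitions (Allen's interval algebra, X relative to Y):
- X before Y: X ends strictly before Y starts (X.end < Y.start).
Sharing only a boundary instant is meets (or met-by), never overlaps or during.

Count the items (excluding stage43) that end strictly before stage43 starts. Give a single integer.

2

Target stage43 = [t=286, t=414].
stage44 [t=696, t=1014] → after → no.
stage45 [t=644, t=887] → after → no.
stage46 [t=644, t=1016] → after → no.
stage47 [t=173, t=495] → contains → no.
stage48 [t=644, t=880] → after → no.
stage49 [t=137, t=274] → before → counts.
stage50 [t=638, t=693] → after → no.
stage51 [t=342, t=450] → overlapped-by → no.
stage52 [t=87, t=118] → before → counts.
Total: 2.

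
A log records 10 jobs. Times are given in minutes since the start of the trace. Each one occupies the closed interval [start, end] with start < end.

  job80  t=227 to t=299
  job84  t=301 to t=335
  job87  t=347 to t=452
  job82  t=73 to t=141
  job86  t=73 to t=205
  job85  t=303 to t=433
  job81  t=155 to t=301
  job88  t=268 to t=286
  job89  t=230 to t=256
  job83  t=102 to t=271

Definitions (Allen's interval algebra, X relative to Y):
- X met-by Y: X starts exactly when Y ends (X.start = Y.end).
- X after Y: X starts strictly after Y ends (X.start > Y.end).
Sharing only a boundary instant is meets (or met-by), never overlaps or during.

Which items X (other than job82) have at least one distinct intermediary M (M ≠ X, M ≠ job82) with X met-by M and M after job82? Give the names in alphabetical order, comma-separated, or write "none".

job84

Target job82 = [t=73, t=141].
Intermediaries M with M after job82: job80, job81, job84, job85, job87, job88, job89.
Via job80 — items with X met-by job80: none.
Via job81 — items with X met-by job81: job84.
Via job84 — items with X met-by job84: none.
Via job85 — items with X met-by job85: none.
Via job87 — items with X met-by job87: none.
Via job88 — items with X met-by job88: none.
Via job89 — items with X met-by job89: none.
Union: job84.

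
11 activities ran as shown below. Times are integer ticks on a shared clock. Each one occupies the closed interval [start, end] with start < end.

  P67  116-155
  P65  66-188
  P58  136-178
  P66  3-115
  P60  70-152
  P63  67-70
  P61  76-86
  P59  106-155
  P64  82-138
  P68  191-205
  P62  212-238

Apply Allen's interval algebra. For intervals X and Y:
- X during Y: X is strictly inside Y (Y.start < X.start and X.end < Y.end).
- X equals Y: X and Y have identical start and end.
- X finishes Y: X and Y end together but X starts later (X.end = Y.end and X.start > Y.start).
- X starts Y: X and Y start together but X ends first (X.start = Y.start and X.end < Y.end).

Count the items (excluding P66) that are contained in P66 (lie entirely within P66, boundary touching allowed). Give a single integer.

2

Target P66 = [3, 115].
P58 [136, 178] → after → no.
P59 [106, 155] → overlapped-by → no.
P60 [70, 152] → overlapped-by → no.
P61 [76, 86] → during → counts.
P62 [212, 238] → after → no.
P63 [67, 70] → during → counts.
P64 [82, 138] → overlapped-by → no.
P65 [66, 188] → overlapped-by → no.
P67 [116, 155] → after → no.
P68 [191, 205] → after → no.
Total: 2.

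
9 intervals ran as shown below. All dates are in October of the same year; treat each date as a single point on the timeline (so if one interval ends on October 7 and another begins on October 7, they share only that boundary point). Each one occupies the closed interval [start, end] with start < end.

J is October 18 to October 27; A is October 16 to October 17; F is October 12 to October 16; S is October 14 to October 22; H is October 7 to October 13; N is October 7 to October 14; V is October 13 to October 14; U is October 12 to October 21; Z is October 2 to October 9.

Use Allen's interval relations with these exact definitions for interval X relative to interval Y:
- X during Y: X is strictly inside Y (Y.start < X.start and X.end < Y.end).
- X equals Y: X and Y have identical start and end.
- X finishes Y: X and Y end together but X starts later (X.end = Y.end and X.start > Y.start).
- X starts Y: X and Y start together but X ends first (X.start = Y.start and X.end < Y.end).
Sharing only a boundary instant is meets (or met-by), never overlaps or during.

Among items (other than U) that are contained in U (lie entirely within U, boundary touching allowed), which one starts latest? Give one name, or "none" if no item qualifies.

Target U = [October 12, October 21].
A [October 16, October 17] → during → candidate.
F [October 12, October 16] → starts → candidate.
H [October 7, October 13] → overlaps → excluded.
J [October 18, October 27] → overlapped-by → excluded.
N [October 7, October 14] → overlaps → excluded.
S [October 14, October 22] → overlapped-by → excluded.
V [October 13, October 14] → during → candidate.
Z [October 2, October 9] → before → excluded.
Among candidates, latest start is October 16 → A.

A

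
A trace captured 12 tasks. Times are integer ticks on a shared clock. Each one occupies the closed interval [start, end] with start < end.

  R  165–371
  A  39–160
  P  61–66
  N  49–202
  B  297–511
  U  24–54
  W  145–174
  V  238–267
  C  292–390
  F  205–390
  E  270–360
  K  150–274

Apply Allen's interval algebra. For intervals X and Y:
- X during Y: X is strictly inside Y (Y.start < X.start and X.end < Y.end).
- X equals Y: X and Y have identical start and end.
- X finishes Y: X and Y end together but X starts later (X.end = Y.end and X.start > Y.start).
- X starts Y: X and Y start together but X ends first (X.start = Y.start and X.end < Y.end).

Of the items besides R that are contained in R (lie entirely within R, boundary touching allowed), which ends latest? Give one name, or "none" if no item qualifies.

Target R = [165, 371].
A [39, 160] → before → excluded.
B [297, 511] → overlapped-by → excluded.
C [292, 390] → overlapped-by → excluded.
E [270, 360] → during → candidate.
F [205, 390] → overlapped-by → excluded.
K [150, 274] → overlaps → excluded.
N [49, 202] → overlaps → excluded.
P [61, 66] → before → excluded.
U [24, 54] → before → excluded.
V [238, 267] → during → candidate.
W [145, 174] → overlaps → excluded.
Among candidates, latest end is 360 → E.

E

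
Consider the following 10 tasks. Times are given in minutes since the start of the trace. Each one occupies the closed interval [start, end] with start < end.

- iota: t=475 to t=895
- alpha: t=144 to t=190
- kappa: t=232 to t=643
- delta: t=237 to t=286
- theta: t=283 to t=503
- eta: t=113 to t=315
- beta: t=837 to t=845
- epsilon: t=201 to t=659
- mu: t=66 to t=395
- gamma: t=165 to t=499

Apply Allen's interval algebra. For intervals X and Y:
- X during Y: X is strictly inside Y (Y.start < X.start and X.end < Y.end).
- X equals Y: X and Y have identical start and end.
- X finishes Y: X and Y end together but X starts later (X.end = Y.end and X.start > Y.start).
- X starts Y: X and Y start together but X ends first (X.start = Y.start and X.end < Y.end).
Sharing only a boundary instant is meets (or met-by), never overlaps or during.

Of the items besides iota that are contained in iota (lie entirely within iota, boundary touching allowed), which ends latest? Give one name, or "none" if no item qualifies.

Target iota = [t=475, t=895].
alpha [t=144, t=190] → before → excluded.
beta [t=837, t=845] → during → candidate.
delta [t=237, t=286] → before → excluded.
epsilon [t=201, t=659] → overlaps → excluded.
eta [t=113, t=315] → before → excluded.
gamma [t=165, t=499] → overlaps → excluded.
kappa [t=232, t=643] → overlaps → excluded.
mu [t=66, t=395] → before → excluded.
theta [t=283, t=503] → overlaps → excluded.
Among candidates, latest end is t=845 → beta.

beta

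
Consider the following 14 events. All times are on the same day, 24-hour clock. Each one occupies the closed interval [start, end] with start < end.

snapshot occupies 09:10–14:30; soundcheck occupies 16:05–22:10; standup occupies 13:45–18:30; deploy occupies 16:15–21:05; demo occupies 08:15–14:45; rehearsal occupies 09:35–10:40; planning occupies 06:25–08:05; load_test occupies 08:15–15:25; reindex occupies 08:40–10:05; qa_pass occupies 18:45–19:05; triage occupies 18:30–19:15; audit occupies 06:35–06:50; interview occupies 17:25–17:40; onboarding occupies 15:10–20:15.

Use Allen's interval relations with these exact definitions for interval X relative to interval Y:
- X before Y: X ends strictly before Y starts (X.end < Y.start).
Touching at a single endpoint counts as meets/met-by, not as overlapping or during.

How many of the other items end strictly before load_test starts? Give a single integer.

2

Target load_test = [08:15, 15:25].
audit [06:35, 06:50] → before → counts.
demo [08:15, 14:45] → starts → no.
deploy [16:15, 21:05] → after → no.
interview [17:25, 17:40] → after → no.
onboarding [15:10, 20:15] → overlapped-by → no.
planning [06:25, 08:05] → before → counts.
qa_pass [18:45, 19:05] → after → no.
rehearsal [09:35, 10:40] → during → no.
reindex [08:40, 10:05] → during → no.
snapshot [09:10, 14:30] → during → no.
soundcheck [16:05, 22:10] → after → no.
standup [13:45, 18:30] → overlapped-by → no.
triage [18:30, 19:15] → after → no.
Total: 2.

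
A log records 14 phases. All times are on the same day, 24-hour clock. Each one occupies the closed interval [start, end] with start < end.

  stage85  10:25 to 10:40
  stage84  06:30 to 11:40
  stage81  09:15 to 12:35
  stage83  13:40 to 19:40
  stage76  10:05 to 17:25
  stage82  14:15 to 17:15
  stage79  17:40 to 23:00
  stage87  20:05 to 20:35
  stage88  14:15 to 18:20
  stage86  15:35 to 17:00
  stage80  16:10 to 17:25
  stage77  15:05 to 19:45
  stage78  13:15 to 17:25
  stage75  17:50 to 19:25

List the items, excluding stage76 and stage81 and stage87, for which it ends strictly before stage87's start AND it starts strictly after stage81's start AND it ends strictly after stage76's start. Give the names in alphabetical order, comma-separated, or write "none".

stage75, stage77, stage78, stage80, stage82, stage83, stage85, stage86, stage88

Conditions: its end is strictly before stage87's start (X.end < 20:05) AND its start is strictly after stage81's start (X.start > 09:15) AND its end is strictly after stage76's start (X.end > 10:05).
stage75: end 19:25 < 20:05? ✓; start 17:50 > 09:15? ✓; end 19:25 > 10:05? ✓ → yes.
stage77: end 19:45 < 20:05? ✓; start 15:05 > 09:15? ✓; end 19:45 > 10:05? ✓ → yes.
stage78: end 17:25 < 20:05? ✓; start 13:15 > 09:15? ✓; end 17:25 > 10:05? ✓ → yes.
stage79: end 23:00 < 20:05? ✗; start 17:40 > 09:15? ✓; end 23:00 > 10:05? ✓ → no.
stage80: end 17:25 < 20:05? ✓; start 16:10 > 09:15? ✓; end 17:25 > 10:05? ✓ → yes.
stage82: end 17:15 < 20:05? ✓; start 14:15 > 09:15? ✓; end 17:15 > 10:05? ✓ → yes.
stage83: end 19:40 < 20:05? ✓; start 13:40 > 09:15? ✓; end 19:40 > 10:05? ✓ → yes.
stage84: end 11:40 < 20:05? ✓; start 06:30 > 09:15? ✗; end 11:40 > 10:05? ✓ → no.
stage85: end 10:40 < 20:05? ✓; start 10:25 > 09:15? ✓; end 10:40 > 10:05? ✓ → yes.
stage86: end 17:00 < 20:05? ✓; start 15:35 > 09:15? ✓; end 17:00 > 10:05? ✓ → yes.
stage88: end 18:20 < 20:05? ✓; start 14:15 > 09:15? ✓; end 18:20 > 10:05? ✓ → yes.
Result: stage75, stage77, stage78, stage80, stage82, stage83, stage85, stage86, stage88.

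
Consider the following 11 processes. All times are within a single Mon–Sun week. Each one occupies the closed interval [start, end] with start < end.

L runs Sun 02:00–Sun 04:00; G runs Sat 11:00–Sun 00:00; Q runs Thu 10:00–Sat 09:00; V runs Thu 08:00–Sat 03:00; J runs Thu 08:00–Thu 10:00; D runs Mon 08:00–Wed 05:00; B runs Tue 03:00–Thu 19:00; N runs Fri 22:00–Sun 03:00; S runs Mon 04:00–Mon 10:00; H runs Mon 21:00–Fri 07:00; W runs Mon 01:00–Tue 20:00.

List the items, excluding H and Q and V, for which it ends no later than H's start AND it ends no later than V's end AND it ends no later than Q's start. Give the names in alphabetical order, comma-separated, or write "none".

Conditions: its end is no later than H's start (X.end <= Mon 21:00) AND its end is no later than V's end (X.end <= Sat 03:00) AND its end is no later than Q's start (X.end <= Thu 10:00).
B: end Thu 19:00 <= Mon 21:00? ✗; end Thu 19:00 <= Sat 03:00? ✓; end Thu 19:00 <= Thu 10:00? ✗ → no.
D: end Wed 05:00 <= Mon 21:00? ✗; end Wed 05:00 <= Sat 03:00? ✓; end Wed 05:00 <= Thu 10:00? ✓ → no.
G: end Sun 00:00 <= Mon 21:00? ✗; end Sun 00:00 <= Sat 03:00? ✗; end Sun 00:00 <= Thu 10:00? ✗ → no.
J: end Thu 10:00 <= Mon 21:00? ✗; end Thu 10:00 <= Sat 03:00? ✓; end Thu 10:00 <= Thu 10:00? ✓ → no.
L: end Sun 04:00 <= Mon 21:00? ✗; end Sun 04:00 <= Sat 03:00? ✗; end Sun 04:00 <= Thu 10:00? ✗ → no.
N: end Sun 03:00 <= Mon 21:00? ✗; end Sun 03:00 <= Sat 03:00? ✗; end Sun 03:00 <= Thu 10:00? ✗ → no.
S: end Mon 10:00 <= Mon 21:00? ✓; end Mon 10:00 <= Sat 03:00? ✓; end Mon 10:00 <= Thu 10:00? ✓ → yes.
W: end Tue 20:00 <= Mon 21:00? ✗; end Tue 20:00 <= Sat 03:00? ✓; end Tue 20:00 <= Thu 10:00? ✓ → no.
Result: S.

S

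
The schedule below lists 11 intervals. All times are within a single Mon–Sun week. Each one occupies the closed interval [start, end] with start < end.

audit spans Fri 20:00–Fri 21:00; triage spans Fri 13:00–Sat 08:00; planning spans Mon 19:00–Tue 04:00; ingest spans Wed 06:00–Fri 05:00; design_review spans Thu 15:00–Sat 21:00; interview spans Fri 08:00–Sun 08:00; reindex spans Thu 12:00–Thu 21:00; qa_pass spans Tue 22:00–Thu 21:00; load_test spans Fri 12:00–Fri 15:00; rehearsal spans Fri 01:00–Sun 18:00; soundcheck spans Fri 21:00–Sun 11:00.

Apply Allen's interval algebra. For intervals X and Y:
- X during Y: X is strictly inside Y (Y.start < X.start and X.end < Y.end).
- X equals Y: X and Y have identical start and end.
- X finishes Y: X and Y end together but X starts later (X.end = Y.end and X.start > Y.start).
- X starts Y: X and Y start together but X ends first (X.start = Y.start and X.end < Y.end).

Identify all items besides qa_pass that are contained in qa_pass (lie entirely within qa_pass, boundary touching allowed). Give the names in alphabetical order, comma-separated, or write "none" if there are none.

reindex

Target qa_pass = [Tue 22:00, Thu 21:00].
audit [Fri 20:00, Fri 21:00] → after → no.
design_review [Thu 15:00, Sat 21:00] → overlapped-by → no.
ingest [Wed 06:00, Fri 05:00] → overlapped-by → no.
interview [Fri 08:00, Sun 08:00] → after → no.
load_test [Fri 12:00, Fri 15:00] → after → no.
planning [Mon 19:00, Tue 04:00] → before → no.
rehearsal [Fri 01:00, Sun 18:00] → after → no.
reindex [Thu 12:00, Thu 21:00] → finishes → yes.
soundcheck [Fri 21:00, Sun 11:00] → after → no.
triage [Fri 13:00, Sat 08:00] → after → no.
Result: reindex.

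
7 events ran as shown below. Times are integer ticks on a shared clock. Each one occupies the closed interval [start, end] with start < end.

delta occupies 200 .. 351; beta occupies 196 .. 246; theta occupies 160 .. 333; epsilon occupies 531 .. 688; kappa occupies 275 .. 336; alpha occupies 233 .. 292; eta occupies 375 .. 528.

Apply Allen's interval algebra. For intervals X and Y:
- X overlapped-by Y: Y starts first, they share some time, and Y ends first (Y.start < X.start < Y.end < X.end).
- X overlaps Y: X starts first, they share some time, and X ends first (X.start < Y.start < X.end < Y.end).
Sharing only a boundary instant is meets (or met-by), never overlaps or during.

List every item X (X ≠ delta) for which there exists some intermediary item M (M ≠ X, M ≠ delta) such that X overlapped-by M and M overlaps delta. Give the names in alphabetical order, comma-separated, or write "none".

Target delta = [200, 351].
Intermediaries M with M overlaps delta: beta, theta.
Via beta — items with X overlapped-by beta: alpha.
Via theta — items with X overlapped-by theta: kappa.
Union: alpha, kappa.

alpha, kappa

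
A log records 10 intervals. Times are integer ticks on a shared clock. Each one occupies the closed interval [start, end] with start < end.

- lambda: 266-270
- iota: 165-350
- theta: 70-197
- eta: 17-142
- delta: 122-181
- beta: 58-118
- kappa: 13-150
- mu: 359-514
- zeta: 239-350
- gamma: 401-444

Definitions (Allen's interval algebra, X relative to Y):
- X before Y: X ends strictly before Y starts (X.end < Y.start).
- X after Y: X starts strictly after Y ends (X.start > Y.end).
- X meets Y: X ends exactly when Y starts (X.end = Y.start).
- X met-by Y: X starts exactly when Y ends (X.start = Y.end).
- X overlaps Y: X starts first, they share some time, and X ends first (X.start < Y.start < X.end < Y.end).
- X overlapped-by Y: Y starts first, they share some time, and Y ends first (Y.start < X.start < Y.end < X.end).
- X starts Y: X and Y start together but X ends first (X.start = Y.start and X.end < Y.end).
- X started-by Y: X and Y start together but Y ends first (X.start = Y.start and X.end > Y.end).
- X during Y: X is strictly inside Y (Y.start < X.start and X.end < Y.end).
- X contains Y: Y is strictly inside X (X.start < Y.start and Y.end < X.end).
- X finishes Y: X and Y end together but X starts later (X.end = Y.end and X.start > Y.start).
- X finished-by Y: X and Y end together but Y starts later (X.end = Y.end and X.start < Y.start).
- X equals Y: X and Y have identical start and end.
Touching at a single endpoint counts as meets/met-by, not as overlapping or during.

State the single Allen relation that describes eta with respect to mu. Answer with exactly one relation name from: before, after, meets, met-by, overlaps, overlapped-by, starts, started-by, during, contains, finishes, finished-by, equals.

before

eta = [17, 142]; mu = [359, 514].
Compare endpoints: eta.start < mu.start, eta.start < mu.end, eta.end < mu.start, eta.end < mu.end.
That pattern is 'before'.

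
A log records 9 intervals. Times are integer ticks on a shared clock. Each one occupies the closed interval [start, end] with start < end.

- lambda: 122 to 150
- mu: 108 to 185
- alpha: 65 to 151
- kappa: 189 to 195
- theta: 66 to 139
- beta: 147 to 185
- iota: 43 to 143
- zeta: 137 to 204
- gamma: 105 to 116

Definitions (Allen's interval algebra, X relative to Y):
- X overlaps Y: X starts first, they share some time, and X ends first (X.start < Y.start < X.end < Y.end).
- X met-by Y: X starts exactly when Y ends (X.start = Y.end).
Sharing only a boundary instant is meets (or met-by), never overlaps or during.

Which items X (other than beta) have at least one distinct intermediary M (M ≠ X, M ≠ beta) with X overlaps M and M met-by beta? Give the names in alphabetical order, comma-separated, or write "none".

none

Target beta = [147, 185].
Intermediaries M with M met-by beta: none.
Union: none.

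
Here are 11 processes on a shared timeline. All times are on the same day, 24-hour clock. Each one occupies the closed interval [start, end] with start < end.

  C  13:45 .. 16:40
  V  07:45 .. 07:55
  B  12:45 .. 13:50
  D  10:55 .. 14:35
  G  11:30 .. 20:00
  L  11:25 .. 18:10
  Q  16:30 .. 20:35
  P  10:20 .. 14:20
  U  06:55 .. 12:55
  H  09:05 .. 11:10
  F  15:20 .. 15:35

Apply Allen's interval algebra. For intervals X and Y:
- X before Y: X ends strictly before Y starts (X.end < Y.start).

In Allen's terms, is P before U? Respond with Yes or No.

P = [10:20, 14:20], U = [06:55, 12:55].
Actual relation of P to U: overlapped-by.
Asked whether 'before' holds → No.

No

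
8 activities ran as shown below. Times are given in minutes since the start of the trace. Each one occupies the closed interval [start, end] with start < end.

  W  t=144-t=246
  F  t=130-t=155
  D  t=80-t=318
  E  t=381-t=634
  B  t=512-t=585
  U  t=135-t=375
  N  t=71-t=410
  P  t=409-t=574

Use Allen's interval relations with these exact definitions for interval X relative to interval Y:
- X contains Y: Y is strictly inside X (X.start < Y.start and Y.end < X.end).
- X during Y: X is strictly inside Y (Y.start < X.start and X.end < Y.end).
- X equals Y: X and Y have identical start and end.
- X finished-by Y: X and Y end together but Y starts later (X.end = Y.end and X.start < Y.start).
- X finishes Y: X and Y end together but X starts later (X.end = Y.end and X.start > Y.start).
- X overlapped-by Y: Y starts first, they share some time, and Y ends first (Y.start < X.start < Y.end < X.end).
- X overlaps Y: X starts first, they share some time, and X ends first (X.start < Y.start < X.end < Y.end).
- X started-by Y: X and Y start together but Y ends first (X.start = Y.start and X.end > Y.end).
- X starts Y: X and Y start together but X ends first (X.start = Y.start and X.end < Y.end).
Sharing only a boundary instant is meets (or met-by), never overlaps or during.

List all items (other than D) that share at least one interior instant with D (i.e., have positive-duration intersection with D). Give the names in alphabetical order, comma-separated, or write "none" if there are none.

F, N, U, W

Target D = [t=80, t=318].
B [t=512, t=585] → after → no.
E [t=381, t=634] → after → no.
F [t=130, t=155] → during → yes.
N [t=71, t=410] → contains → yes.
P [t=409, t=574] → after → no.
U [t=135, t=375] → overlapped-by → yes.
W [t=144, t=246] → during → yes.
Result: F, N, U, W.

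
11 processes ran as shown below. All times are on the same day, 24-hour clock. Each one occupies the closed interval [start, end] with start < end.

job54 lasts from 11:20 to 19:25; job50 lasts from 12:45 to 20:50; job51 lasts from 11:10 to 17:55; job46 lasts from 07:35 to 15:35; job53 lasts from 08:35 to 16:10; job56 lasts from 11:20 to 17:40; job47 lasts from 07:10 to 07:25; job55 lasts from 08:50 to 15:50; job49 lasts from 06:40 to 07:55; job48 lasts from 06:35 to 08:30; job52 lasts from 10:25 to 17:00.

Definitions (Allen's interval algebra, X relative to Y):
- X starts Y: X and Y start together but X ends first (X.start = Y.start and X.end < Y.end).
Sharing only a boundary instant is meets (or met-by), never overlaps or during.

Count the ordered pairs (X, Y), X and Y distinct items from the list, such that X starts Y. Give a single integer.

1

Checking all 110 ordered pairs for relation 'starts'; matching pairs in alphabetical order:
(job56, job54): job56 starts job54 ✓
Count: 1.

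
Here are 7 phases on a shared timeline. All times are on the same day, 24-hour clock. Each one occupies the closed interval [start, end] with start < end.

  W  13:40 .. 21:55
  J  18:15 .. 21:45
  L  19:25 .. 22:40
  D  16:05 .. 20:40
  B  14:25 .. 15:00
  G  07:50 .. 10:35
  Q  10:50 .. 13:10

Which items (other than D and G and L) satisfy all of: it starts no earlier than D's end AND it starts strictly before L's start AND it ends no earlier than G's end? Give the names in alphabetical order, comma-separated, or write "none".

Conditions: its start is no earlier than D's end (X.start >= 20:40) AND its start is strictly before L's start (X.start < 19:25) AND its end is no earlier than G's end (X.end >= 10:35).
B: start 14:25 >= 20:40? ✗; start 14:25 < 19:25? ✓; end 15:00 >= 10:35? ✓ → no.
J: start 18:15 >= 20:40? ✗; start 18:15 < 19:25? ✓; end 21:45 >= 10:35? ✓ → no.
Q: start 10:50 >= 20:40? ✗; start 10:50 < 19:25? ✓; end 13:10 >= 10:35? ✓ → no.
W: start 13:40 >= 20:40? ✗; start 13:40 < 19:25? ✓; end 21:55 >= 10:35? ✓ → no.
Result: none.

none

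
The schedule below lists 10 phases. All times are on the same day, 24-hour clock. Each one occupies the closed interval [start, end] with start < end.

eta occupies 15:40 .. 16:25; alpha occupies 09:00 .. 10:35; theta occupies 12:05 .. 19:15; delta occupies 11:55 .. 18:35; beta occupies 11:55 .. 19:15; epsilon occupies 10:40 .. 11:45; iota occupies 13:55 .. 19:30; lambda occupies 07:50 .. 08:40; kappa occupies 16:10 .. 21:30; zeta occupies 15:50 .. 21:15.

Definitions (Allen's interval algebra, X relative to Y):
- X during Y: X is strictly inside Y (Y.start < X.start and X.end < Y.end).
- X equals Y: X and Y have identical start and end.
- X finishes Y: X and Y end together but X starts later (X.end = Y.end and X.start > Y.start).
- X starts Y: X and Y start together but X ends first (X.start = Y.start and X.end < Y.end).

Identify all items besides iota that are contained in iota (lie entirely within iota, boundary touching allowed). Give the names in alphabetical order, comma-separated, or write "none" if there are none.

eta

Target iota = [13:55, 19:30].
alpha [09:00, 10:35] → before → no.
beta [11:55, 19:15] → overlaps → no.
delta [11:55, 18:35] → overlaps → no.
epsilon [10:40, 11:45] → before → no.
eta [15:40, 16:25] → during → yes.
kappa [16:10, 21:30] → overlapped-by → no.
lambda [07:50, 08:40] → before → no.
theta [12:05, 19:15] → overlaps → no.
zeta [15:50, 21:15] → overlapped-by → no.
Result: eta.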